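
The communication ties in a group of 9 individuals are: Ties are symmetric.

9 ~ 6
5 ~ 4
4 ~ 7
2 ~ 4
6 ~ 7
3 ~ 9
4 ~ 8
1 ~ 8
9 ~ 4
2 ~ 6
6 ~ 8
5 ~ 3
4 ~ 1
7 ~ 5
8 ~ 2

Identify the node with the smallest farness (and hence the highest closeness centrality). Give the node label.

Farness (sum of distances to all others) for each node — 1:15, 2:14, 3:17, 4:10, 5:13, 6:12, 7:13, 8:13, 9:13.
The smallest farness is 10, for 4, so 4 has the highest closeness.

4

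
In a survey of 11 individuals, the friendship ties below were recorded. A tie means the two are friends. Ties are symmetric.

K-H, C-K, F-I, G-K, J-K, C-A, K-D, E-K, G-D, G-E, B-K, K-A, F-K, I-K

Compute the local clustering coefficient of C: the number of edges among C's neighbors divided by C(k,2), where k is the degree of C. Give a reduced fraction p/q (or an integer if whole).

1

C's neighbors: A and K (k = 2).
Possible neighbor pairs: C(2,2) = 1. Edges among them: A–K → e = 1.
Clustering(C) = 1/1.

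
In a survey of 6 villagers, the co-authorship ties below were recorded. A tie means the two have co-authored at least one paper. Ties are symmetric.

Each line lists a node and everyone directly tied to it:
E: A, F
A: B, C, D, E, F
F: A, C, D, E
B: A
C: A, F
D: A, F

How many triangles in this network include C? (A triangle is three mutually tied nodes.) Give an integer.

C's neighbors: A and F.
Neighbor pairs that are themselves tied: C–A–F. Each forms one triangle with C, for 1 in total.

1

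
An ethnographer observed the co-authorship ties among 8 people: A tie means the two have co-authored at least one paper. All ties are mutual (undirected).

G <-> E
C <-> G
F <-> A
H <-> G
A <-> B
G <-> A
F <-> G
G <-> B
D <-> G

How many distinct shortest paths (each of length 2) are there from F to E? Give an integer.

1

The shortest distance is 2, and the only length-2 path is F–G–E. So there is exactly 1 shortest path.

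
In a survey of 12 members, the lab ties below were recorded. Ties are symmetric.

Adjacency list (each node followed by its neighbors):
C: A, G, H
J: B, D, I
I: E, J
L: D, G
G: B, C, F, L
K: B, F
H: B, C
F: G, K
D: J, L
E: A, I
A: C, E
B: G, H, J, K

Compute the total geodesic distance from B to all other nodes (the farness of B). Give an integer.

Distances from B: A:3, C:2, D:2, E:3, F:2, G:1, H:1, I:2, J:1, K:1, L:2.
Sum = 3 + 2 + 2 + 3 + 2 + 1 + 1 + 2 + 1 + 1 + 2 = 20.

20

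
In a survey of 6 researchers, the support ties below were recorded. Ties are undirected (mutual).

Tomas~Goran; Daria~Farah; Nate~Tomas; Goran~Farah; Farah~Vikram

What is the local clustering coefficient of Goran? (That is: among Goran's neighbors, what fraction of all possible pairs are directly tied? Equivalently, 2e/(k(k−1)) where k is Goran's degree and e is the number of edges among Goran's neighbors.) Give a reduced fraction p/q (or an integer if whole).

Goran's neighbors: Farah and Tomas (k = 2).
Possible neighbor pairs: C(2,2) = 1. Edges among them: none → e = 0.
Clustering(Goran) = 0/1.

0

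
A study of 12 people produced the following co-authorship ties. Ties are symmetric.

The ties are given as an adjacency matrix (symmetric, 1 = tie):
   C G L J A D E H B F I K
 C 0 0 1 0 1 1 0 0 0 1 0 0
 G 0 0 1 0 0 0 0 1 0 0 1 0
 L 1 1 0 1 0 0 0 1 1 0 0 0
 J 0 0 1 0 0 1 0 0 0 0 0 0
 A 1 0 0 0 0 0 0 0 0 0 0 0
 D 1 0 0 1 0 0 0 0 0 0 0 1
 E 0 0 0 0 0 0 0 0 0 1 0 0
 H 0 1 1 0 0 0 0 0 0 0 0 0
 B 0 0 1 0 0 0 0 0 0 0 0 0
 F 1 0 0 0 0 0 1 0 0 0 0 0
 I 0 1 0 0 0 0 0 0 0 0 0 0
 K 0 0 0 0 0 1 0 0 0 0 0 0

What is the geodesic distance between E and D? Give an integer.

One shortest route is E – F – C – D, which uses 3 edges, and at distance 2 from E we only reach {C}, which does not include D. So d(E,D) = 3.

3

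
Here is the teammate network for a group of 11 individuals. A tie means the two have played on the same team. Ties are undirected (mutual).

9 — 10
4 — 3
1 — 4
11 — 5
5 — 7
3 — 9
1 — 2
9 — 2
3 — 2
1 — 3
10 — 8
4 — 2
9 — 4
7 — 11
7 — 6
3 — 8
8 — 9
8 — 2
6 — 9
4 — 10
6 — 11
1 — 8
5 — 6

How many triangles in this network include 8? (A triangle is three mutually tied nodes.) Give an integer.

8's neighbors: 1, 2, 3, 9, and 10.
Neighbor pairs that are themselves tied: 8–1–2; 8–1–3; 8–2–3; 8–2–9; 8–3–9; 8–9–10. Each forms one triangle with 8, for 6 in total.

6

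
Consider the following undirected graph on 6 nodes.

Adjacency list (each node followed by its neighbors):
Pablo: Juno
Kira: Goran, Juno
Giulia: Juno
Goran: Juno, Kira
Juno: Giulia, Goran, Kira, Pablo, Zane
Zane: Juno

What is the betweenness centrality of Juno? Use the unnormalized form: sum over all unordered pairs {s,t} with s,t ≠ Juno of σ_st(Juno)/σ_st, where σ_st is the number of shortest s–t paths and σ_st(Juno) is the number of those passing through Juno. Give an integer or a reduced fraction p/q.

9

Pairs whose geodesics pass through Juno — Kira–Giulia: 1; Kira–Zane: 1; Kira–Pablo: 1; Goran–Giulia: 1; Goran–Zane: 1; Goran–Pablo: 1; Giulia–Zane: 1; Giulia–Pablo: 1; Zane–Pablo: 1.
All other pairs contribute 0.
Summing the contributions gives betweenness(Juno) = 9.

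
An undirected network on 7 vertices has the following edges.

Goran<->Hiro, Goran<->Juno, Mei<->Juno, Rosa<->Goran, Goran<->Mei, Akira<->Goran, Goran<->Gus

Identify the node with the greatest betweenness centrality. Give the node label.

Goran

Unnormalized betweenness of each node: Akira:0, Goran:14, Gus:0, Hiro:0, Juno:0, Mei:0, Rosa:0.
Goran has the largest value, 14, making it the main broker — the node through which the most shortest paths run.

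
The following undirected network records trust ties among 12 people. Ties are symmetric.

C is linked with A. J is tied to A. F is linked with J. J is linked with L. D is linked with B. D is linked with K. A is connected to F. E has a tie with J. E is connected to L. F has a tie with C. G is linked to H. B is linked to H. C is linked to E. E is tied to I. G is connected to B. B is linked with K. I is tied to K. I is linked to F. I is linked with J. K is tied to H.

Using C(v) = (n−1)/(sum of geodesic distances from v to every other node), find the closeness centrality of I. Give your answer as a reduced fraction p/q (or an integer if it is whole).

11/19

Distances from I: A:2, B:2, C:2, D:2, E:1, F:1, G:3, H:2, J:1, K:1, L:2. Sum = 19.
n = 12, so closeness = 11/19.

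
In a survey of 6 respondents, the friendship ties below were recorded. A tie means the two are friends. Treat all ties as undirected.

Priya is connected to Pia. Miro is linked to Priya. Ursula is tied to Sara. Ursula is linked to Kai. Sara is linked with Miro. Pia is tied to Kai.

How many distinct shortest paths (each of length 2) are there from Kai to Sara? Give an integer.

1

The shortest distance is 2, and the only length-2 path is Kai–Ursula–Sara. So there is exactly 1 shortest path.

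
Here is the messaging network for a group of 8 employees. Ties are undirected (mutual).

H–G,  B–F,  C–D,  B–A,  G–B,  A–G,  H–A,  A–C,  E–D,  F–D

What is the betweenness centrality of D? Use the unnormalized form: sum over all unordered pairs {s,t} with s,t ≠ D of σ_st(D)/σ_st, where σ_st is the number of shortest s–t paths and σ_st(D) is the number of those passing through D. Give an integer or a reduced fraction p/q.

7

Pairs whose geodesics pass through D — B–E: 1; H–E: 1; A–E: 1; G–E: 2/2; F–E: 1; F–C: 1; E–C: 1.
All other pairs contribute 0.
Summing the contributions gives betweenness(D) = 7.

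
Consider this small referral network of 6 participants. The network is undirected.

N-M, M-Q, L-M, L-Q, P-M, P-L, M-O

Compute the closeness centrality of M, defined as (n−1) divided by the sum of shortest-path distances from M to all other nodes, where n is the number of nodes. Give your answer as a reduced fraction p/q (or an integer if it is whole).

Distances from M: L:1, N:1, O:1, P:1, Q:1. Sum = 5.
n = 6, so closeness = 5/5 = 1.

1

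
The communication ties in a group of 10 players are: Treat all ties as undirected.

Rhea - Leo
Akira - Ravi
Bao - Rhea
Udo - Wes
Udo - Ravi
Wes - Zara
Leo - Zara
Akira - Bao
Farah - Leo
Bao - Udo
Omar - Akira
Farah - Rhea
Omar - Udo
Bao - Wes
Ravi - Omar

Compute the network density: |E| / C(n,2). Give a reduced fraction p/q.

1/3

There are 15 edges and 10 nodes, so the maximum possible is C(10,2) = 45.
Density = 15/45 = 1/3.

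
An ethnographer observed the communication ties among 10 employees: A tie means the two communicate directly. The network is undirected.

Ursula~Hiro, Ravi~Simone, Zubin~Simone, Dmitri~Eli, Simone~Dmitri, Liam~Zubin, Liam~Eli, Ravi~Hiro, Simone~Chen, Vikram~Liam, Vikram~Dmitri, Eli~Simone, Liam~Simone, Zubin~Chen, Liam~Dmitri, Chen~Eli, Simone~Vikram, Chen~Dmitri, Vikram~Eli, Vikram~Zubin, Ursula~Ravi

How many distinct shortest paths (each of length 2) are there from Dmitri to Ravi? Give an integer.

1

The shortest distance is 2, and the only length-2 path is Dmitri–Simone–Ravi. So there is exactly 1 shortest path.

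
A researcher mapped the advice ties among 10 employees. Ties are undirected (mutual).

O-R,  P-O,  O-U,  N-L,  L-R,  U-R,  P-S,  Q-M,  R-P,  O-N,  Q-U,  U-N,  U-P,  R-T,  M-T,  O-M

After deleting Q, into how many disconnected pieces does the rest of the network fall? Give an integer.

Q's neighbors (M and U) remain reachable from one another through other ties, so the rest of the network stays in one piece.

1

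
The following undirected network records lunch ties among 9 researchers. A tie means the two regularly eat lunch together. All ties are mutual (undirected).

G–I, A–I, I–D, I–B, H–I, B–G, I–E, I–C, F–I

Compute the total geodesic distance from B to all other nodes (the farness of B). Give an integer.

14

Distances from B: A:2, C:2, D:2, E:2, F:2, G:1, H:2, I:1.
Sum = 2 + 2 + 2 + 2 + 2 + 1 + 2 + 1 = 14.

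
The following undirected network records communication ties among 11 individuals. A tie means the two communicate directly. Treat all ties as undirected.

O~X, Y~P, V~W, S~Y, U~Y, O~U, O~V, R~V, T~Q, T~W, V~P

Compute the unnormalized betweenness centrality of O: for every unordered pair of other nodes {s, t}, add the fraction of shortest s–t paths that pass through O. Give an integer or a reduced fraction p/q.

Pairs whose geodesics pass through O — W–X: 1; W–U: 1; P–X: 1; R–X: 1; R–U: 1; V–X: 1; V–U: 1; X–S: 1; X–Y: 1; X–Q: 1; X–T: 1; X–U: 1; Q–U: 1; T–U: 1.
All other pairs contribute 0.
Summing the contributions gives betweenness(O) = 14.

14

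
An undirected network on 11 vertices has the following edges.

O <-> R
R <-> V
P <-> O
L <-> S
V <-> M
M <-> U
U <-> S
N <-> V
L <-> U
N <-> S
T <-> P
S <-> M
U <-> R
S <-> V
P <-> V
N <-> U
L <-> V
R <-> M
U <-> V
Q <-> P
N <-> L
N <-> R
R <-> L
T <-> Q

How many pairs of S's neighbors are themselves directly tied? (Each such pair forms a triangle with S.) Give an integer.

8

S's neighbors: L, M, N, U, and V.
Neighbor pairs that are themselves tied: S–L–N; S–L–U; S–L–V; S–M–U; S–M–V; S–N–U; S–N–V; S–U–V. Each forms one triangle with S, for 8 in total.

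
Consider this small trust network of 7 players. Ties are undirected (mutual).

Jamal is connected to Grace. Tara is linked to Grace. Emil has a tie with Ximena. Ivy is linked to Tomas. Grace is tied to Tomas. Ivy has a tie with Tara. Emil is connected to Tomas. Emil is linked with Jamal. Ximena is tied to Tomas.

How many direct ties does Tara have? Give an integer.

2

Tara is directly tied to Grace and Ivy. That is 2 neighbors, so the degree of Tara is 2.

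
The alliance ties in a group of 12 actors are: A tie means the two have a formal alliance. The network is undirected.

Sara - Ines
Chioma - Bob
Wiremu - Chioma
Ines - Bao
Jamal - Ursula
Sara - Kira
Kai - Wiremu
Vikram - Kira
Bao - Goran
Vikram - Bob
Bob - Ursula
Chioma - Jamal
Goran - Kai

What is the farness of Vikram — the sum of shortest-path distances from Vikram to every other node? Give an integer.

30

Distances from Vikram: Bao:4, Bob:1, Chioma:2, Goran:5, Ines:3, Jamal:3, Kai:4, Kira:1, Sara:2, Ursula:2, Wiremu:3.
Sum = 4 + 1 + 2 + 5 + 3 + 3 + 4 + 1 + 2 + 2 + 3 = 30.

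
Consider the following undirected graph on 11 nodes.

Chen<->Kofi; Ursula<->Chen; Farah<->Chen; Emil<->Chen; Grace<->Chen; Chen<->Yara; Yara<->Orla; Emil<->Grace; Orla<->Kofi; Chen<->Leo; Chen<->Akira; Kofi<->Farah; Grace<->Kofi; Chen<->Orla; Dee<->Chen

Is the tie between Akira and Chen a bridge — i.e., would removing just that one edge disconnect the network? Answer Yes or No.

Yes

Without the Akira–Chen edge there is no alternate route between Akira and Chen, so the network disconnects. It is a bridge.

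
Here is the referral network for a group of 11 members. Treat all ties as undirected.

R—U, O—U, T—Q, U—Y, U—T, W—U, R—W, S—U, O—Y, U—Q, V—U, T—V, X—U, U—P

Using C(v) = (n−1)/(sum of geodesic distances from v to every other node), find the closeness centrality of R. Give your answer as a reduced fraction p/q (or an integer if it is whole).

Distances from R: O:2, P:2, Q:2, S:2, T:2, U:1, V:2, W:1, X:2, Y:2. Sum = 18.
n = 11, so closeness = 10/18 = 5/9.

5/9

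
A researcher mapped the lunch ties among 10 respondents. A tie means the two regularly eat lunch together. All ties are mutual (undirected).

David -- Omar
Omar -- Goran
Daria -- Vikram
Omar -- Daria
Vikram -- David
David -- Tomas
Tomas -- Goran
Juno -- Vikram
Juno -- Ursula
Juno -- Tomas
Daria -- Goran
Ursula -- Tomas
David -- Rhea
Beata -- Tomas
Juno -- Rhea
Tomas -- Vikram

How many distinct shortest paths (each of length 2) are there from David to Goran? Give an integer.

The shortest distance is 2. The length-2 paths are: David–Omar–Goran; David–Tomas–Goran.
That gives 2 distinct shortest paths.

2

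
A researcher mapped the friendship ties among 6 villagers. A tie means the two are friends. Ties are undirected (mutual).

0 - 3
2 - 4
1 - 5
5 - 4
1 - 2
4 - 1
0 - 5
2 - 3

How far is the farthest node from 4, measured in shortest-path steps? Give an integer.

2

Distances from 4: 0:2, 1:1, 2:1, 3:2, 5:1.
The largest is 2 (to 0 and 3), so the eccentricity of 4 is 2.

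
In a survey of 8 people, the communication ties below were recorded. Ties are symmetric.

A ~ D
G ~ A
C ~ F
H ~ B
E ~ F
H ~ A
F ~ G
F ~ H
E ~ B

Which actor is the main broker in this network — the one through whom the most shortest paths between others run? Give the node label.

Unnormalized betweenness of each node: A:41/6, B:7/6, C:0, D:0, E:4/3, F:10, G:8/3, H:7.
F has the largest value, 10, making it the main broker — the node through which the most shortest paths run.

F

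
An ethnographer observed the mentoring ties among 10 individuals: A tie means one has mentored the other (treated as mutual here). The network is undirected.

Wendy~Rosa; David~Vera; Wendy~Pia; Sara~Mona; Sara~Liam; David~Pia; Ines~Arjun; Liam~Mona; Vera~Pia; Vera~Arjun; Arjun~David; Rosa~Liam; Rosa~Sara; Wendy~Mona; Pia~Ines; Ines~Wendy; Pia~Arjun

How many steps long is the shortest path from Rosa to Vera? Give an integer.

One shortest route is Rosa – Wendy – Pia – Vera, which uses 3 edges, and at distance 2 from Rosa we only reach {Ines, Mona, Pia}, which does not include Vera. So d(Rosa,Vera) = 3.

3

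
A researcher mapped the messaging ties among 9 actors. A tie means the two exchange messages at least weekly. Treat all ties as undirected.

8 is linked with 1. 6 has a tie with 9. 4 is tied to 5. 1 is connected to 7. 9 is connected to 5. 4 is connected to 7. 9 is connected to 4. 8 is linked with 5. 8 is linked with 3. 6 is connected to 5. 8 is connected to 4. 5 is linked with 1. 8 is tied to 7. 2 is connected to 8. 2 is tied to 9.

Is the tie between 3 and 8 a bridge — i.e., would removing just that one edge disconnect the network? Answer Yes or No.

Without the 3–8 edge there is no alternate route between 3 and 8, so the network disconnects. It is a bridge.

Yes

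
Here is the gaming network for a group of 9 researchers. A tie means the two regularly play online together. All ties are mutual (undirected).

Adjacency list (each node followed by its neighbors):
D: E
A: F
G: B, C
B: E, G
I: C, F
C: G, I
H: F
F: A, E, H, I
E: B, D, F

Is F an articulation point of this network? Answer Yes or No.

Removing F leaves {A} with no path to {B, C, D, E, G, and I}, so the network splits into 3 components. F is a cut vertex.

Yes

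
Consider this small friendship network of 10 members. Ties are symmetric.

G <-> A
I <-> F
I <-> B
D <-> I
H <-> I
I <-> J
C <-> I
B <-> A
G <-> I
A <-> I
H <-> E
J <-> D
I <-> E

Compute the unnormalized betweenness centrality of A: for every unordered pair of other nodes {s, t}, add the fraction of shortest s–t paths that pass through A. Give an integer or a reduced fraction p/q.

Pairs whose geodesics pass through A — G–B: 1/2.
All other pairs contribute 0.
Summing the contributions gives betweenness(A) = 1/2.

1/2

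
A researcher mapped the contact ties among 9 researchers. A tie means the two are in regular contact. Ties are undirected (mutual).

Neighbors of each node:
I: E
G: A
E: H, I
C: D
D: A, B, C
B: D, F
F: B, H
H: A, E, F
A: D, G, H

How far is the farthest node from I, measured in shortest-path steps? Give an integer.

Distances from I: A:3, B:4, C:5, D:4, E:1, F:3, G:4, H:2.
The largest is 5 (to C), so the eccentricity of I is 5.

5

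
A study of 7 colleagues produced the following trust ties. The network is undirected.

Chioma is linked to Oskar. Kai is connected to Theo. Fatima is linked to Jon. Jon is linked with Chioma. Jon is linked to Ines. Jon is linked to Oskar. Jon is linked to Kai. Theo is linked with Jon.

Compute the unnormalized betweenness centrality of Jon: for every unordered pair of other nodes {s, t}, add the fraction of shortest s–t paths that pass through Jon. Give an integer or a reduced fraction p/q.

Pairs whose geodesics pass through Jon — Theo–Fatima: 1; Theo–Oskar: 1; Theo–Chioma: 1; Theo–Ines: 1; Fatima–Oskar: 1; Fatima–Chioma: 1; Fatima–Ines: 1; Fatima–Kai: 1; Oskar–Ines: 1; Oskar–Kai: 1; Chioma–Ines: 1; Chioma–Kai: 1; Ines–Kai: 1.
All other pairs contribute 0.
Summing the contributions gives betweenness(Jon) = 13.

13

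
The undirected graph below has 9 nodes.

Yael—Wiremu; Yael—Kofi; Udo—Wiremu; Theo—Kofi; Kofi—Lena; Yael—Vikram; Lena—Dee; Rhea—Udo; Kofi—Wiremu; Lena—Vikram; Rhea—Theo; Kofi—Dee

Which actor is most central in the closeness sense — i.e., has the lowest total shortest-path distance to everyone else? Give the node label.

Farness (sum of distances to all others) for each node — Dee:16, Kofi:11, Lena:15, Rhea:19, Theo:15, Udo:17, Vikram:18, Wiremu:13, Yael:14.
The smallest farness is 11, for Kofi, so Kofi has the highest closeness.

Kofi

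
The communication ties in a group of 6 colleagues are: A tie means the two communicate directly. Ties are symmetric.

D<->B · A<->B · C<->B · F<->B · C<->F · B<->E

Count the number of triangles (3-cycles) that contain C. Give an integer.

C's neighbors: B and F.
Neighbor pairs that are themselves tied: C–B–F. Each forms one triangle with C, for 1 in total.

1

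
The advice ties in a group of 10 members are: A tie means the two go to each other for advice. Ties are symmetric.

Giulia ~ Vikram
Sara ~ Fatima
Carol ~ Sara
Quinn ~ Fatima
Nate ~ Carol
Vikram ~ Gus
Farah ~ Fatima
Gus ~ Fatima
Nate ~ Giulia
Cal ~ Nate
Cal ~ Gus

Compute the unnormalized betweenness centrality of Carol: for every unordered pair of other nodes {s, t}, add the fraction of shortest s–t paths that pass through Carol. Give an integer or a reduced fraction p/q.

4

Pairs whose geodesics pass through Carol — Quinn–Nate: 1/2; Sara–Nate: 1; Sara–Cal: 1/2; Sara–Giulia: 1; Nate–Farah: 1/2; Nate–Fatima: 1/2.
All other pairs contribute 0.
Summing the contributions gives betweenness(Carol) = 4.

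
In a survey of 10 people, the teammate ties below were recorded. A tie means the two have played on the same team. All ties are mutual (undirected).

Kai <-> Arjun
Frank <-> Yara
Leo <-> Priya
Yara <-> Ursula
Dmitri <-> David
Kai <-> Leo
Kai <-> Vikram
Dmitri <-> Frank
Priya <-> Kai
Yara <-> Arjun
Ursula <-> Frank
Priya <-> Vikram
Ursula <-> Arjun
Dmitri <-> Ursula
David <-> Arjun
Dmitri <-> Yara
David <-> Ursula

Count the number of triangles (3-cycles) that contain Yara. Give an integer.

Yara's neighbors: Arjun, Dmitri, Frank, and Ursula.
Neighbor pairs that are themselves tied: Yara–Arjun–Ursula; Yara–Dmitri–Frank; Yara–Dmitri–Ursula; Yara–Frank–Ursula. Each forms one triangle with Yara, for 4 in total.

4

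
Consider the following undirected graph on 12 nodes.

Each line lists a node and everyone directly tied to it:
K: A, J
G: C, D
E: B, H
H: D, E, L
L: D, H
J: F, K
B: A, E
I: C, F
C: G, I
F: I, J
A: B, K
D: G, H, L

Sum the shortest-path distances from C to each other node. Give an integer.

Distances from C: A:5, B:5, D:2, E:4, F:2, G:1, H:3, I:1, J:3, K:4, L:3.
Sum = 5 + 5 + 2 + 4 + 2 + 1 + 3 + 1 + 3 + 4 + 3 = 33.

33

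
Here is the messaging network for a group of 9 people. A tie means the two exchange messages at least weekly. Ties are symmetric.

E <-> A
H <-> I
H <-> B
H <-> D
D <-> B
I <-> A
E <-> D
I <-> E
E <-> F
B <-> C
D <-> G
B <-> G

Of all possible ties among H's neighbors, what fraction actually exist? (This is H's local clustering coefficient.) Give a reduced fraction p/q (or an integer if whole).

H's neighbors: B, D, and I (k = 3).
Possible neighbor pairs: C(3,2) = 3. Edges among them: B–D → e = 1.
Clustering(H) = 1/3.

1/3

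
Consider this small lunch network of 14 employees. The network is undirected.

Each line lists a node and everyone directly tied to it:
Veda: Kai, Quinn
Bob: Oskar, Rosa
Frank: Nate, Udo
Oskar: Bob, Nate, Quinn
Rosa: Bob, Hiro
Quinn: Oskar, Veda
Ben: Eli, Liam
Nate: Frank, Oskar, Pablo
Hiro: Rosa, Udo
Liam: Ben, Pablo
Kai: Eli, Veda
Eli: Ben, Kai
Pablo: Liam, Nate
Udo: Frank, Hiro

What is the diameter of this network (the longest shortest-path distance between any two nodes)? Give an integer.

Eccentricity of each node (its greatest distance to any other): Ben:6, Bob:5, Eli:7, Frank:5, Hiro:7, Kai:6, Liam:5, Nate:4, Oskar:4, Pablo:4, Quinn:4, Rosa:6, Udo:6, Veda:5.
The maximum eccentricity is 7, realized for instance by the pair Hiro–Eli via Hiro – Udo – Frank – Nate – Pablo – Liam – Ben – Eli. So the diameter is 7.

7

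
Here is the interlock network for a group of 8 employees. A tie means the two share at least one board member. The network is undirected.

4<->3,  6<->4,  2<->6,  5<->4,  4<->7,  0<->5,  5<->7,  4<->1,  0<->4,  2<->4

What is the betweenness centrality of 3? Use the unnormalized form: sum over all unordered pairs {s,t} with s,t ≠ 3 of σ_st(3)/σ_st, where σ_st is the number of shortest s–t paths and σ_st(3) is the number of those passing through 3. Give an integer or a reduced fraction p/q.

No shortest path between any pair of other nodes passes through 3.
Summing the contributions gives betweenness(3) = 0.

0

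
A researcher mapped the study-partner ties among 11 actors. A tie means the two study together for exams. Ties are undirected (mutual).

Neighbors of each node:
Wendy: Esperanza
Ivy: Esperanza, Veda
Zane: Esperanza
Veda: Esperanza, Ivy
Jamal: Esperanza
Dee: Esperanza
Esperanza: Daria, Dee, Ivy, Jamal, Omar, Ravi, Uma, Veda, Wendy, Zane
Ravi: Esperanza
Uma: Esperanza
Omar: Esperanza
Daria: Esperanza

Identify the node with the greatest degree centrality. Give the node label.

Esperanza

Degrees — Daria:1, Dee:1, Esperanza:10, Ivy:2, Jamal:1, Omar:1, Ravi:1, Uma:1, Veda:2, Wendy:1, Zane:1.
The maximum is 10, attained only by Esperanza.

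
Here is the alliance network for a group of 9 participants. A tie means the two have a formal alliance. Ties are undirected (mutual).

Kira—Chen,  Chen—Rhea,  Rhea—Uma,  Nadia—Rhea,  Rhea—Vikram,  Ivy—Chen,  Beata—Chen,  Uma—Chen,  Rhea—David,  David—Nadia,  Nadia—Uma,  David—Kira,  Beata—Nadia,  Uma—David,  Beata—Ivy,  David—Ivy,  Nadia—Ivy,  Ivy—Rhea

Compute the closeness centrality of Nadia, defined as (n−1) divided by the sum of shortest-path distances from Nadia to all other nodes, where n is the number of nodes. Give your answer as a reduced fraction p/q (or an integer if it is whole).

8/11

Distances from Nadia: Beata:1, Chen:2, David:1, Ivy:1, Kira:2, Rhea:1, Uma:1, Vikram:2. Sum = 11.
n = 9, so closeness = 8/11.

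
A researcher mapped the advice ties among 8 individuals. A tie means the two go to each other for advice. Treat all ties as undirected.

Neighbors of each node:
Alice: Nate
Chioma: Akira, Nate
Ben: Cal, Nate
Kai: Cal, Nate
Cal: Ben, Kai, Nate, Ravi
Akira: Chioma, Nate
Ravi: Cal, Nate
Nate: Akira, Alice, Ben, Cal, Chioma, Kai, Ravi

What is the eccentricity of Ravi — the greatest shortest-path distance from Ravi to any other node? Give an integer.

Distances from Ravi: Akira:2, Alice:2, Ben:2, Cal:1, Chioma:2, Kai:2, Nate:1.
The largest is 2 (to Chioma, Kai, Ben, Alice, and Akira), so the eccentricity of Ravi is 2.

2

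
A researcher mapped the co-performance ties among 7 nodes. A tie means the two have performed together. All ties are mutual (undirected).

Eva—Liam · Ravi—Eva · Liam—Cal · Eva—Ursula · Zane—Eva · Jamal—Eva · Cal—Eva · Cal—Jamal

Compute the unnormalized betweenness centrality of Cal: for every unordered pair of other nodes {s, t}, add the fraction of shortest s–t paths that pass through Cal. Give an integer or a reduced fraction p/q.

Pairs whose geodesics pass through Cal — Jamal–Liam: 1/2.
All other pairs contribute 0.
Summing the contributions gives betweenness(Cal) = 1/2.

1/2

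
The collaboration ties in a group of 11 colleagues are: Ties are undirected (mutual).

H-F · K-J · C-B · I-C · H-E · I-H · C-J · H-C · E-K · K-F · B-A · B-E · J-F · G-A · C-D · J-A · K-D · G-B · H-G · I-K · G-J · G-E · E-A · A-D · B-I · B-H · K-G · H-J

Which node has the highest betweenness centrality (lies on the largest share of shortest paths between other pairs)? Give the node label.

Unnormalized betweenness of each node: A:7/3, B:37/12, C:35/12, D:11/12, E:31/30, F:1/5, G:23/15, H:31/6, I:13/15, J:53/15, K:65/12.
K has the largest value, 65/12, making it the main broker — the node through which the most shortest paths run.

K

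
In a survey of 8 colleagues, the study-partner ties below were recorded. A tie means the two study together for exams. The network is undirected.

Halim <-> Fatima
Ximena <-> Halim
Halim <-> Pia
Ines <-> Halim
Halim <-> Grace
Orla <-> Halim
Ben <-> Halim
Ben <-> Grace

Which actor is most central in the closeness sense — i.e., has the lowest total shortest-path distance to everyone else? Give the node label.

Halim

Farness (sum of distances to all others) for each node — Ben:12, Fatima:13, Grace:12, Halim:7, Ines:13, Orla:13, Pia:13, Ximena:13.
The smallest farness is 7, for Halim, so Halim has the highest closeness.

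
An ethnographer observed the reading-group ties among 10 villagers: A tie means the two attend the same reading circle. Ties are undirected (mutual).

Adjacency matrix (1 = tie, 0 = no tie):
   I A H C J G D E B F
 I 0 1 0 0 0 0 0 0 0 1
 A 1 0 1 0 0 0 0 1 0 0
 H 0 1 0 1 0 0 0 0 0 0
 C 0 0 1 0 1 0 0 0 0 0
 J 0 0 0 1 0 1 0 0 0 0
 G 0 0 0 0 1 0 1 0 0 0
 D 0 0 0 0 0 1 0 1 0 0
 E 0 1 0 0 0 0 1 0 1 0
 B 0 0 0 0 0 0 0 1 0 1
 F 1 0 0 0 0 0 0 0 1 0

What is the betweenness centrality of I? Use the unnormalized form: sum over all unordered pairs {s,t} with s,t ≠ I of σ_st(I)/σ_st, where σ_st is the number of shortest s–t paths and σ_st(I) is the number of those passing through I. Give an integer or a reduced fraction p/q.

Pairs whose geodesics pass through I — A–F: 1; H–F: 1; C–F: 1; J–F: 1/2.
All other pairs contribute 0.
Summing the contributions gives betweenness(I) = 7/2.

7/2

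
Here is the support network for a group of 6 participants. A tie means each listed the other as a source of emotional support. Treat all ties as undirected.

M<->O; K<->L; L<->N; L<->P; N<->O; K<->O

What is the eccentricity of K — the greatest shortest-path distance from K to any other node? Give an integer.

2

Distances from K: L:1, M:2, N:2, O:1, P:2.
The largest is 2 (to P, N, and M), so the eccentricity of K is 2.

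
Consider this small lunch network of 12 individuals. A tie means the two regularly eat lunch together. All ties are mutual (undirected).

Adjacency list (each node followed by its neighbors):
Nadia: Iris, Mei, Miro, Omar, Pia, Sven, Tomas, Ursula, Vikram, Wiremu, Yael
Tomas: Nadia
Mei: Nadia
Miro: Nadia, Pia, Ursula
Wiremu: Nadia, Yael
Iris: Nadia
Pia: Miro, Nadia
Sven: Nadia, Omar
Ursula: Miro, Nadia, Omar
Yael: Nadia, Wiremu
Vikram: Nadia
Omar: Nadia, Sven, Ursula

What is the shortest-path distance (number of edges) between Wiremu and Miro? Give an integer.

One shortest route is Wiremu – Nadia – Miro, which uses 2 edges, and Wiremu and Miro are not directly tied, so nothing shorter exists. So d(Wiremu,Miro) = 2.

2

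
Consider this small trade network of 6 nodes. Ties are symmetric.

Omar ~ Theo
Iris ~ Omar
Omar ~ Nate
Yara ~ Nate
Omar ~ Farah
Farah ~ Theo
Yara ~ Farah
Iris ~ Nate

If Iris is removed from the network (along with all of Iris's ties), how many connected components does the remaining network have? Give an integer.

Iris's neighbors (Nate and Omar) remain reachable from one another through other ties, so the rest of the network stays in one piece.

1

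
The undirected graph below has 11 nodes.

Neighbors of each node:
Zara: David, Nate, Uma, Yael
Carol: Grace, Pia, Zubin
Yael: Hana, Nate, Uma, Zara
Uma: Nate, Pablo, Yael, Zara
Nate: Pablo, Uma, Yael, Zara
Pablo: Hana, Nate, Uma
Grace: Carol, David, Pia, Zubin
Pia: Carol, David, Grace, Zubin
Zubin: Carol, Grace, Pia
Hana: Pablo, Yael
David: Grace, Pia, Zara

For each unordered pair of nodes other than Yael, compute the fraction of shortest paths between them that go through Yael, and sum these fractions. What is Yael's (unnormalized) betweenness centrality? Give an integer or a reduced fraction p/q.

Pairs whose geodesics pass through Yael — Nate–Hana: 1/2; David–Hana: 1; Hana–Zara: 1; Hana–Uma: 1/2; Hana–Pia: 1; Hana–Zubin: 2/2; Hana–Grace: 1; Hana–Carol: 2/2.
All other pairs contribute 0.
Summing the contributions gives betweenness(Yael) = 7.

7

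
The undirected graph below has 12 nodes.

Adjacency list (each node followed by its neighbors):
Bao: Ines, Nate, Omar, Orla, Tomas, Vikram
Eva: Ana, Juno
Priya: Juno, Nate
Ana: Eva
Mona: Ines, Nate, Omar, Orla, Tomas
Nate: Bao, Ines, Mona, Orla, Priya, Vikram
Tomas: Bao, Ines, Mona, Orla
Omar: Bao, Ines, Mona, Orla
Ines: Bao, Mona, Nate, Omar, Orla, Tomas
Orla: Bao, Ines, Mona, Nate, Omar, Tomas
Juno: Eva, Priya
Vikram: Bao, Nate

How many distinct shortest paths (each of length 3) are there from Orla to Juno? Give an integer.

The shortest distance is 3, and the only length-3 path is Orla–Nate–Priya–Juno. So there is exactly 1 shortest path.

1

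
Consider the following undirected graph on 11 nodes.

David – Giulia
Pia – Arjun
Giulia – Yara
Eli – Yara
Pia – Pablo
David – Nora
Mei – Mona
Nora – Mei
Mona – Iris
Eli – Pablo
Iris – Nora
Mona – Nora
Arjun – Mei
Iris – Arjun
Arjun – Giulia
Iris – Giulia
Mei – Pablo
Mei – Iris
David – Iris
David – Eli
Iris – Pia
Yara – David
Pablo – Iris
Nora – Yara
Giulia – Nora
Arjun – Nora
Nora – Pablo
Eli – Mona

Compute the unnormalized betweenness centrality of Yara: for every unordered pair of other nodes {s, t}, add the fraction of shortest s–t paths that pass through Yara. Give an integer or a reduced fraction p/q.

Pairs whose geodesics pass through Yara — Arjun–Eli: 2/12; Nora–Eli: 1/4; Giulia–Eli: 1/2.
All other pairs contribute 0.
Summing the contributions gives betweenness(Yara) = 11/12.

11/12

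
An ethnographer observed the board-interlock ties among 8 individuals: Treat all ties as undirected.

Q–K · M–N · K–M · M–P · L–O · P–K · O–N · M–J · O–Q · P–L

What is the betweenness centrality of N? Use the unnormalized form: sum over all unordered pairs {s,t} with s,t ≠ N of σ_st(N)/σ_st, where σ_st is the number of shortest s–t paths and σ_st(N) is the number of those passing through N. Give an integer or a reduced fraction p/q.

2

Pairs whose geodesics pass through N — O–J: 1; O–M: 1.
All other pairs contribute 0.
Summing the contributions gives betweenness(N) = 2.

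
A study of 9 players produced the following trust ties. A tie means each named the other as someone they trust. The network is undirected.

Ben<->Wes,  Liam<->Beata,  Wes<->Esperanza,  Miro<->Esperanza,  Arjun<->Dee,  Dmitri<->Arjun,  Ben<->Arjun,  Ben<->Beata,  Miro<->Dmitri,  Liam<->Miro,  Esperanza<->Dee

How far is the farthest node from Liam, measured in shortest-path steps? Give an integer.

Distances from Liam: Arjun:3, Beata:1, Ben:2, Dee:3, Dmitri:2, Esperanza:2, Miro:1, Wes:3.
The largest is 3 (to Wes, Dee, and Arjun), so the eccentricity of Liam is 3.

3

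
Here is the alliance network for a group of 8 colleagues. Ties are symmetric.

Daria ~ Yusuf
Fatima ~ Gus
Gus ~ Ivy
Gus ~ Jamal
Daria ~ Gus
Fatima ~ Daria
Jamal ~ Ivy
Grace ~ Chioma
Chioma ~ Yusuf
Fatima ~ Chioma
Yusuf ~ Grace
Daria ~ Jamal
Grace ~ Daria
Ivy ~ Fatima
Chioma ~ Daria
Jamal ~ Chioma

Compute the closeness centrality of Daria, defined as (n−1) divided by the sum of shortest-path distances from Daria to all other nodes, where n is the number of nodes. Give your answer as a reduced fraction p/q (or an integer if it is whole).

7/8

Distances from Daria: Chioma:1, Fatima:1, Grace:1, Gus:1, Ivy:2, Jamal:1, Yusuf:1. Sum = 8.
n = 8, so closeness = 7/8.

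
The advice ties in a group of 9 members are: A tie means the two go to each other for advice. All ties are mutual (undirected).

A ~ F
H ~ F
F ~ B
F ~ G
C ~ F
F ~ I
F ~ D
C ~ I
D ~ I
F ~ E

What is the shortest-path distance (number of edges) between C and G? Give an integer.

2

One shortest route is C – F – G, which uses 2 edges, and C and G are not directly tied, so nothing shorter exists. So d(C,G) = 2.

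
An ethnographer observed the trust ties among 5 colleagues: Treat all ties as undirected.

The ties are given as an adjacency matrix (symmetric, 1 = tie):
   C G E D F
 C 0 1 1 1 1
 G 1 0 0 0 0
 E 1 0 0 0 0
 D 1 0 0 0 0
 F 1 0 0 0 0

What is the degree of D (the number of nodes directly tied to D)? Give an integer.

D is directly tied to C. That is 1 neighbor, so the degree of D is 1.

1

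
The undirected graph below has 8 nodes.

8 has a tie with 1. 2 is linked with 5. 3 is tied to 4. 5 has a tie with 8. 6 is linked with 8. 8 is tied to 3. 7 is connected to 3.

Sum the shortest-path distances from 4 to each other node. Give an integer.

Distances from 4: 1:3, 2:4, 3:1, 5:3, 6:3, 7:2, 8:2.
Sum = 3 + 4 + 1 + 3 + 3 + 2 + 2 = 18.

18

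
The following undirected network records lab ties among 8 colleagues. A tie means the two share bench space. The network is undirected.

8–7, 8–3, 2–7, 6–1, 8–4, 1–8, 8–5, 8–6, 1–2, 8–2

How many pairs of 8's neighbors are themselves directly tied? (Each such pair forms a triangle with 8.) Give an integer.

8's neighbors: 1, 2, 3, 4, 5, 6, and 7.
Neighbor pairs that are themselves tied: 8–1–2; 8–1–6; 8–2–7. Each forms one triangle with 8, for 3 in total.

3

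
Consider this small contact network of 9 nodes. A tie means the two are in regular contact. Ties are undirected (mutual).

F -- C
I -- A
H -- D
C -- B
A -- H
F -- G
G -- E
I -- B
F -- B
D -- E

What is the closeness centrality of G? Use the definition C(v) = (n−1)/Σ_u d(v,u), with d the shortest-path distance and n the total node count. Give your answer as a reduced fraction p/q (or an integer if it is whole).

4/9

Distances from G: A:4, B:2, C:2, D:2, E:1, F:1, H:3, I:3. Sum = 18.
n = 9, so closeness = 8/18 = 4/9.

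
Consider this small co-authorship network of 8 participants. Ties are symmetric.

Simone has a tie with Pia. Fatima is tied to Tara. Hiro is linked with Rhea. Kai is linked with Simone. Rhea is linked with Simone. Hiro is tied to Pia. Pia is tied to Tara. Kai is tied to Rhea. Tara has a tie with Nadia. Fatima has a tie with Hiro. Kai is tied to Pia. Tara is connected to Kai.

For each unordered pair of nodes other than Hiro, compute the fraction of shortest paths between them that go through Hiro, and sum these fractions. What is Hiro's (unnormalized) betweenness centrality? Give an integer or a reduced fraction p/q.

Pairs whose geodesics pass through Hiro — Pia–Fatima: 1/2; Pia–Rhea: 1/3; Fatima–Simone: 2/4; Fatima–Rhea: 1.
All other pairs contribute 0.
Summing the contributions gives betweenness(Hiro) = 7/3.

7/3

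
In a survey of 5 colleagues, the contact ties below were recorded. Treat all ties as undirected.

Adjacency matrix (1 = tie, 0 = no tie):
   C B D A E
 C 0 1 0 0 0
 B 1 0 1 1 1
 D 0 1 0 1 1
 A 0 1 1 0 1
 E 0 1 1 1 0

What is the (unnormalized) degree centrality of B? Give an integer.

B is directly tied to A, C, D, and E. That is 4 neighbors, so the degree of B is 4.

4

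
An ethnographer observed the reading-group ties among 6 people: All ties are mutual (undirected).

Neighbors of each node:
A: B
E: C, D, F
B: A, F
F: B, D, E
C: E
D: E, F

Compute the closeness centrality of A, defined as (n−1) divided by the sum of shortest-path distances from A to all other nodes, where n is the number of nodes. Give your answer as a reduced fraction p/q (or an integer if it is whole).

5/13

Distances from A: B:1, C:4, D:3, E:3, F:2. Sum = 13.
n = 6, so closeness = 5/13.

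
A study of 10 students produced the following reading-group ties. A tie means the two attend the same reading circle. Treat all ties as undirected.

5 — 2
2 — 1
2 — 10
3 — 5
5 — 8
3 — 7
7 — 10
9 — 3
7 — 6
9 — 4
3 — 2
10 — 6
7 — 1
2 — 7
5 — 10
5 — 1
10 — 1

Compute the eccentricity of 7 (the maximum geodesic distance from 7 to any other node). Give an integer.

3

Distances from 7: 1:1, 2:1, 3:1, 4:3, 5:2, 6:1, 8:3, 9:2, 10:1.
The largest is 3 (to 4 and 8), so the eccentricity of 7 is 3.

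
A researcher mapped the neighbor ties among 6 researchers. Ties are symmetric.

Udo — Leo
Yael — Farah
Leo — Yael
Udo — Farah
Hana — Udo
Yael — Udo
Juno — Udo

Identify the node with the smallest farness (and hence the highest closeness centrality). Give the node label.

Farness (sum of distances to all others) for each node — Farah:8, Hana:9, Juno:9, Leo:8, Udo:5, Yael:7.
The smallest farness is 5, for Udo, so Udo has the highest closeness.

Udo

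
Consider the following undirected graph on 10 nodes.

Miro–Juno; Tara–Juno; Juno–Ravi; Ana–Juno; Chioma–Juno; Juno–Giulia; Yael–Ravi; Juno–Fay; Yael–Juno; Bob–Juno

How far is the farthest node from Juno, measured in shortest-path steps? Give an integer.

1

Distances from Juno: Ana:1, Bob:1, Chioma:1, Fay:1, Giulia:1, Miro:1, Ravi:1, Tara:1, Yael:1.
The largest is 1 (to Giulia, Ravi, Fay, Chioma, Ana, Tara, Bob, Miro, and Yael), so the eccentricity of Juno is 1.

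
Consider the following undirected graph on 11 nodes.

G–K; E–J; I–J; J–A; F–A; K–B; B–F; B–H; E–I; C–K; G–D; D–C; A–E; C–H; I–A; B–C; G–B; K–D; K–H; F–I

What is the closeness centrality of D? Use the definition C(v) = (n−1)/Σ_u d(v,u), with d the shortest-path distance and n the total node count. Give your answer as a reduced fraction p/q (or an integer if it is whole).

Distances from D: A:4, B:2, C:1, E:5, F:3, G:1, H:2, I:4, J:5, K:1. Sum = 28.
n = 11, so closeness = 10/28 = 5/14.

5/14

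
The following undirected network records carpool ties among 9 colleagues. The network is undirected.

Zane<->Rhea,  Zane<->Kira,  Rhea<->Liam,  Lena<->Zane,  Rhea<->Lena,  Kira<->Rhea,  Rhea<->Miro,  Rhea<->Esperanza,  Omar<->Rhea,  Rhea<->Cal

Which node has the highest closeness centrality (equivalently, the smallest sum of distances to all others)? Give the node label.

Rhea

Farness (sum of distances to all others) for each node — Cal:15, Esperanza:15, Kira:14, Lena:14, Liam:15, Miro:15, Omar:15, Rhea:8, Zane:13.
The smallest farness is 8, for Rhea, so Rhea has the highest closeness.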